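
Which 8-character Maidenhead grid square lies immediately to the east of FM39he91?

Longitude extended square 9; +1 → 10, wraps to 0, carry into subsquare.
Longitude subsquare h = 7; +1 → 8 = i.
The latitude characters are unchanged.

FM39ie01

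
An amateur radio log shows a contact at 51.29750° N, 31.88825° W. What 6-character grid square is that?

HO41bh

Shift to the Maidenhead origin (180°W, 90°S): lon 148.1118, lat 141.2975.
Field: lon ⌊148.1118/20⌋ = 7 → H; lat ⌊141.2975/10⌋ = 14 → O.
Square: lon ⌊8.1118/2⌋ = 4; lat ⌊1.2975/1⌋ = 1.
Subsquare: lon ⌊0.1118/0.0833333⌋ = 1 → b; lat ⌊0.2975/0.0416667⌋ = 7 → h.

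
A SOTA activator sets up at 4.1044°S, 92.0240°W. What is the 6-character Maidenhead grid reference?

Shift to the Maidenhead origin (180°W, 90°S): lon 87.9760, lat 85.8956.
Field: lon ⌊87.9760/20⌋ = 4 → E; lat ⌊85.8956/10⌋ = 8 → I.
Square: lon ⌊7.9760/2⌋ = 3; lat ⌊5.8956/1⌋ = 5.
Subsquare: lon ⌊1.9760/0.0833333⌋ = 23 → x; lat ⌊0.8956/0.0416667⌋ = 21 → v.

EI35xv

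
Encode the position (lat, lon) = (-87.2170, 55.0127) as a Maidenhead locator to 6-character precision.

Shift to the Maidenhead origin (180°W, 90°S): lon 235.0127, lat 2.7830.
Field: 235.0127/20 → 11 → L, 2.7830/10 → 0 → A; chars LA.
Square: 15.0127/2 → 7, 2.7830/1 → 2; chars 72.
Subsquare: 1.0127/0.0833333 → 12 → m, 0.7830/0.0416667 → 18 → s; chars ms.

LA72ms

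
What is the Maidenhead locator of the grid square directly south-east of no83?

Longitude square 8; +1 → 9.
Latitude square 3; −1 → 2.

NO92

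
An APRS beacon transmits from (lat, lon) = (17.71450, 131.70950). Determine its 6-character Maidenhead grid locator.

Shift to the Maidenhead origin (180°W, 90°S): lon 311.7095, lat 107.7145.
Field: 311.7095/20 → 15 → P, 107.7145/10 → 10 → K; chars PK.
Square: 11.7095/2 → 5, 7.7145/1 → 7; chars 57.
Subsquare: 1.7095/0.0833333 → 20 → u, 0.7145/0.0416667 → 17 → r; chars ur.

PK57ur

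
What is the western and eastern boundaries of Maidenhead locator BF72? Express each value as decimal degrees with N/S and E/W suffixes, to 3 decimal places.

146.000° W, 144.000° W

Field B=1, F=5: +1·20° lon, +5·10° lat → SW at lon -160°, lat -40°.
Square 7, 2: +7·2° lon, +2·1° lat → SW at lon -146°, lat -38°.
Cell spans 2° lon × 1° lat.
west 146.000° W, east 144.000° W.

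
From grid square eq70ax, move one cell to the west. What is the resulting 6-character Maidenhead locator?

EQ60xx

Longitude subsquare a = 0; −1 → -1, wraps to 23 = x, carry into square.
Longitude square 7; −1 → 6.
The latitude characters are unchanged.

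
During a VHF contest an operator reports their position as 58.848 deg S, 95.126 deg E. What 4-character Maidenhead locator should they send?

ND71

Shift to the Maidenhead origin (180°W, 90°S): lon 275.13, lat 31.15.
Field (20°×10°, letters A–R): 275.13/20 → 13 → N, 31.15/10 → 3 → D; chars ND.
Square (2°×1°, digits 0–9): 15.13/2 → 7, 1.15/1 → 1; chars 71.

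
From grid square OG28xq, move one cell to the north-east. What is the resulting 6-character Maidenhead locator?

OG38ar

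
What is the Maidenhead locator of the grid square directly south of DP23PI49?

Latitude extended square 9; −1 → 8.
The longitude characters are unchanged.

DP23pi48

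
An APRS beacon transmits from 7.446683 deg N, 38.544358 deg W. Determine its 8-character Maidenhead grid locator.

HJ07rk47

Add 180° to longitude and 90° to latitude: 141.45564, 97.44668.
Field: lon ⌊141.45564/20⌋ = 7 → H; lat ⌊97.44668/10⌋ = 9 → J.
Square: lon ⌊1.45564/2⌋ = 0; lat ⌊7.44668/1⌋ = 7.
Subsquare: lon ⌊1.45564/0.0833333⌋ = 17 → r; lat ⌊0.44668/0.0416667⌋ = 10 → k.
Extended square: lon ⌊0.03898/0.00833333⌋ = 4; lat ⌊0.03002/0.00416667⌋ = 7.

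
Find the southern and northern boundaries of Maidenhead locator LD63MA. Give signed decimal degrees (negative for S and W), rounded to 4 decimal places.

Field L=11, D=3: +11·20° lon, +3·10° lat → SW at lon 40°, lat -60°.
Square 6, 3: +6·2° lon, +3·1° lat → SW at lon 52°, lat -57°.
Subsquare m=12, a=0: +12·0.0833333° lon, +0·0.0416667° lat → SW at lon 53°, lat -57°.
Cell spans 0.0833333° lon × 0.0416667° lat.
south -57.0000, north -56.9583.

-57.0000, -56.9583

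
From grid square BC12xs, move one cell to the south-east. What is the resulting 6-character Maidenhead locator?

BC22ar

Longitude subsquare x = 23; +1 → 24, wraps to 0 = a, carry into square.
Longitude square 1; +1 → 2.
Latitude subsquare s = 18; −1 → 17 = r.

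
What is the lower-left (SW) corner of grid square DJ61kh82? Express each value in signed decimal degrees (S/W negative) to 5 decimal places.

Field D=3, J=9: +3·20° lon, +9·10° lat → SW at lon -120°, lat 0°.
Square 6, 1: +6·2° lon, +1·1° lat → SW at lon -108°, lat 1°.
Subsquare k=10, h=7: +10·0.0833333° lon, +7·0.0416667° lat → SW at lon -107.167°, lat 1.29167°.
Extended square 8, 2: +8·0.00833333° lon, +2·0.00416667° lat → SW at lon -107.1°, lat 1.3°.
latitude 1.30000, longitude -107.10000.

1.30000, -107.10000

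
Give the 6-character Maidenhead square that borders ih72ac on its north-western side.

Longitude subsquare a = 0; −1 → -1, wraps to 23 = x, carry into square.
Longitude square 7; −1 → 6.
Latitude subsquare c = 2; +1 → 3 = d.

IH62xd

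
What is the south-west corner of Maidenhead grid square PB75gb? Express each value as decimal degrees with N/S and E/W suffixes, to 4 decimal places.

Field P=15, B=1: +15·20° lon, +1·10° lat → SW at lon 120°, lat -80°.
Square 7, 5: +7·2° lon, +5·1° lat → SW at lon 134°, lat -75°.
Subsquare g=6, b=1: +6·0.0833333° lon, +1·0.0416667° lat → SW at lon 134.5°, lat -74.9583°.
latitude 74.9583° S, longitude 134.5000° E.

74.9583° S, 134.5000° E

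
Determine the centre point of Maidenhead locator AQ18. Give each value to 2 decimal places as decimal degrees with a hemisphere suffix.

78.50° N, 177.00° W

Field A=0, Q=16: +0·20° lon, +16·10° lat → SW at lon -180°, lat 70°.
Square 1, 8: +1·2° lon, +8·1° lat → SW at lon -178°, lat 78°.
Cell spans 2° lon × 1° lat. Centre is SW corner plus half of each.
latitude 78.50° N, longitude 177.00° W.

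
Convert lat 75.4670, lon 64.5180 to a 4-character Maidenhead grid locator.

MQ25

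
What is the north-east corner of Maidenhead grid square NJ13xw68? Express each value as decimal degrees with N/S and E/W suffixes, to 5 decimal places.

3.95417° N, 83.97500° E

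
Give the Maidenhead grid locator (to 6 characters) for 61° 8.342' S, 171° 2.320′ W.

Shift to the Maidenhead origin (180°W, 90°S): lon 8.9613, lat 28.8610.
Field: lon ⌊8.9613/20⌋ = 0 → A; lat ⌊28.8610/10⌋ = 2 → C.
Square: lon ⌊8.9613/2⌋ = 4; lat ⌊8.8610/1⌋ = 8.
Subsquare: lon ⌊0.9613/0.0833333⌋ = 11 → l; lat ⌊0.8610/0.0416667⌋ = 20 → u.

AC48lu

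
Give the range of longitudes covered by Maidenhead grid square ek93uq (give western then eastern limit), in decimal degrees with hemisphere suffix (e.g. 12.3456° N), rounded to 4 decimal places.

80.3333° W, 80.2500° W

Field E=4, K=10: +4·20° lon, +10·10° lat → SW at lon -100°, lat 10°.
Square 9, 3: +9·2° lon, +3·1° lat → SW at lon -82°, lat 13°.
Subsquare u=20, q=16: +20·0.0833333° lon, +16·0.0416667° lat → SW at lon -80.3333°, lat 13.6667°.
Cell spans 0.0833333° lon × 0.0416667° lat.
west 80.3333° W, east 80.2500° W.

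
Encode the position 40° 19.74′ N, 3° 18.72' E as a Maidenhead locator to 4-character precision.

Add 180° to longitude and 90° to latitude: 183.31, 130.33.
Field: lon ⌊183.31/20⌋ = 9 → J; lat ⌊130.33/10⌋ = 13 → N.
Square: lon ⌊3.31/2⌋ = 1; lat ⌊0.33/1⌋ = 0.

JN10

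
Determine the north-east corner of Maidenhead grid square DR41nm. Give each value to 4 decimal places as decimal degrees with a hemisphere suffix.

81.5417° N, 110.8333° W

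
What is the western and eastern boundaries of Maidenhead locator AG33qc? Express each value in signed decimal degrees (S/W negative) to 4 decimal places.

Field A=0, G=6: +0·20° lon, +6·10° lat → SW at lon -180°, lat -30°.
Square 3, 3: +3·2° lon, +3·1° lat → SW at lon -174°, lat -27°.
Subsquare q=16, c=2: +16·0.0833333° lon, +2·0.0416667° lat → SW at lon -172.667°, lat -26.9167°.
Cell spans 0.0833333° lon × 0.0416667° lat.
west -172.6667, east -172.5833.

-172.6667, -172.5833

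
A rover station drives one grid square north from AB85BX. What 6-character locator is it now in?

AB86ba

Latitude subsquare x = 23; +1 → 24, wraps to 0 = a, carry into square.
Latitude square 5; +1 → 6.
The longitude characters are unchanged.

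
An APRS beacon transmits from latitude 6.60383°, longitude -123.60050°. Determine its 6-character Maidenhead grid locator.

CJ86eo

Add 180° to longitude and 90° to latitude: 56.3995, 96.6038.
Field (20°×10°, letters A–R): lon ⌊56.3995/20⌋ = 2 → C; lat ⌊96.6038/10⌋ = 9 → J.
Square (2°×1°, digits 0–9): lon ⌊16.3995/2⌋ = 8; lat ⌊6.6038/1⌋ = 6.
Subsquare (5′×2.5′, letters a–x): lon ⌊0.3995/0.0833333⌋ = 4 → e; lat ⌊0.6038/0.0416667⌋ = 14 → o.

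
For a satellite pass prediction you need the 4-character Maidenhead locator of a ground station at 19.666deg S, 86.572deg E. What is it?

NH30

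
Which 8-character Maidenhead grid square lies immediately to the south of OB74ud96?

OB74ud95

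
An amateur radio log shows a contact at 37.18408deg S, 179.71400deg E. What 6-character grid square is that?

RF92ut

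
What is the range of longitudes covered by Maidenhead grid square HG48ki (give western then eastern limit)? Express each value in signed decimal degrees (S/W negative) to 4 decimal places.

-31.1667, -31.0833

Field H=7, G=6: +7·20° lon, +6·10° lat → SW at lon -40°, lat -30°.
Square 4, 8: +4·2° lon, +8·1° lat → SW at lon -32°, lat -22°.
Subsquare k=10, i=8: +10·0.0833333° lon, +8·0.0416667° lat → SW at lon -31.1667°, lat -21.6667°.
Cell spans 0.0833333° lon × 0.0416667° lat.
west -31.1667, east -31.0833.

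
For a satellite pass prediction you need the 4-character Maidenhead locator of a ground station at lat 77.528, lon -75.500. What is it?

FQ27

Add 180° to longitude and 90° to latitude: 104.50, 167.53.
Field: 104.50/20 → 5 → F, 167.53/10 → 16 → Q; chars FQ.
Square: 4.50/2 → 2, 7.53/1 → 7; chars 27.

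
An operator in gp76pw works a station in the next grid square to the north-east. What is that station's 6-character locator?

GP76qx

Longitude subsquare p = 15; +1 → 16 = q.
Latitude subsquare w = 22; +1 → 23 = x.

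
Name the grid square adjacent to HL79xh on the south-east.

Longitude subsquare x = 23; +1 → 24, wraps to 0 = a, carry into square.
Longitude square 7; +1 → 8.
Latitude subsquare h = 7; −1 → 6 = g.

HL89ag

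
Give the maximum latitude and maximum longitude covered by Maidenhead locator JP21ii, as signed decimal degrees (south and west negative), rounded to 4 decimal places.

61.3750, 4.7500

Field J=9, P=15: +9·20° lon, +15·10° lat → SW at lon 0°, lat 60°.
Square 2, 1: +2·2° lon, +1·1° lat → SW at lon 4°, lat 61°.
Subsquare i=8, i=8: +8·0.0833333° lon, +8·0.0416667° lat → SW at lon 4.66667°, lat 61.3333°.
Cell spans 0.0833333° lon × 0.0416667° lat. NE corner is SW corner plus one full cell.
latitude 61.3750, longitude 4.7500.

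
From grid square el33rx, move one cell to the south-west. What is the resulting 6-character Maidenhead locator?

Longitude subsquare r = 17; −1 → 16 = q.
Latitude subsquare x = 23; −1 → 22 = w.

EL33qw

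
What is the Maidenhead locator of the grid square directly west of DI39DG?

Longitude subsquare d = 3; −1 → 2 = c.
The latitude characters are unchanged.

DI39cg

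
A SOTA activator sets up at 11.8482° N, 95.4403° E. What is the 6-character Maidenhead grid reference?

Offset from 180°W / 90°S: lon 275.4403°, lat 101.8482°.
Field: 275.4403/20 → 13 → N, 101.8482/10 → 10 → K; chars NK.
Square: 15.4403/2 → 7, 1.8482/1 → 1; chars 71.
Subsquare: 1.4403/0.0833333 → 17 → r, 0.8482/0.0416667 → 20 → u; chars ru.

NK71ru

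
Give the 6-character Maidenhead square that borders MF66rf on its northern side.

MF66rg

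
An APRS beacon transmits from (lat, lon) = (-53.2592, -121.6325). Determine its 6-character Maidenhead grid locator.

Add 180° to longitude and 90° to latitude: 58.3675, 36.7408.
Field (20°×10°, letters A–R): 58.3675/20 → 2 → C, 36.7408/10 → 3 → D; chars CD.
Square (2°×1°, digits 0–9): 18.3675/2 → 9, 6.7408/1 → 6; chars 96.
Subsquare (5′×2.5′, letters a–x): 0.3675/0.0833333 → 4 → e, 0.7408/0.0416667 → 17 → r; chars er.

CD96er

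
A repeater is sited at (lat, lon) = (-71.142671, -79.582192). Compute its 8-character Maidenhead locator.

Shift to the Maidenhead origin (180°W, 90°S): lon 100.41781, lat 18.85733.
Field: lon ⌊100.41781/20⌋ = 5 → F; lat ⌊18.85733/10⌋ = 1 → B.
Square: lon ⌊0.41781/2⌋ = 0; lat ⌊8.85733/1⌋ = 8.
Subsquare: lon ⌊0.41781/0.0833333⌋ = 5 → f; lat ⌊0.85733/0.0416667⌋ = 20 → u.
Extended square: lon ⌊0.00114/0.00833333⌋ = 0; lat ⌊0.02400/0.00416667⌋ = 5.

FB08fu05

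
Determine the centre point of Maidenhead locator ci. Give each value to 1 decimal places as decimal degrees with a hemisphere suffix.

Field C=2, I=8: +2·20° lon, +8·10° lat → SW at lon -140°, lat -10°.
Cell spans 20° lon × 10° lat. Centre is SW corner plus half of each.
latitude 5.0° S, longitude 130.0° W.

5.0° S, 130.0° W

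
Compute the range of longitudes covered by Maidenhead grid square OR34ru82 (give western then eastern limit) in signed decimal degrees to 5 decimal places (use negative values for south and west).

107.48333, 107.49167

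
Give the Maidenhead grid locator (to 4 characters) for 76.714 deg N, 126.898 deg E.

PQ36

Offset from 180°W / 90°S: lon 306.90°, lat 166.71°.
Field: 306.90/20 → 15 → P, 166.71/10 → 16 → Q; chars PQ.
Square: 6.90/2 → 3, 6.71/1 → 6; chars 36.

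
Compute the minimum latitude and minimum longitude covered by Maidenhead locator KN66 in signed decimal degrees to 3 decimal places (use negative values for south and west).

Field K=10, N=13: +10·20° lon, +13·10° lat → SW at lon 20°, lat 40°.
Square 6, 6: +6·2° lon, +6·1° lat → SW at lon 32°, lat 46°.
latitude 46.000, longitude 32.000.

46.000, 32.000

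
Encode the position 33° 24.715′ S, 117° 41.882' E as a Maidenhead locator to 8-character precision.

OF86uo31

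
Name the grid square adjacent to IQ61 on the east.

Longitude square 6; +1 → 7.
The latitude characters are unchanged.

IQ71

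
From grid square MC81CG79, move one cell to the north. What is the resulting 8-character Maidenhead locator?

MC81ch70

Latitude extended square 9; +1 → 10, wraps to 0, carry into subsquare.
Latitude subsquare g = 6; +1 → 7 = h.
The longitude characters are unchanged.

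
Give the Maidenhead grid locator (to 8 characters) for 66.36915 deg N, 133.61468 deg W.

Shift to the Maidenhead origin (180°W, 90°S): lon 46.38532, lat 156.36915.
Field (20°×10°, letters A–R): lon ⌊46.38532/20⌋ = 2 → C; lat ⌊156.36915/10⌋ = 15 → P.
Square (2°×1°, digits 0–9): lon ⌊6.38532/2⌋ = 3; lat ⌊6.36915/1⌋ = 6.
Subsquare (5′×2.5′, letters a–x): lon ⌊0.38532/0.0833333⌋ = 4 → e; lat ⌊0.36915/0.0416667⌋ = 8 → i.
Extended square (30″×15″, digits 0–9): lon ⌊0.05199/0.00833333⌋ = 6; lat ⌊0.03582/0.00416667⌋ = 8.

CP36ei68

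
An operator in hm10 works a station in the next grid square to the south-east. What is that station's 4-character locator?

HL29

Longitude square 1; +1 → 2.
Latitude square 0; −1 → -1, wraps to 9, carry into field.
Latitude field M = 12; −1 → 11 = L.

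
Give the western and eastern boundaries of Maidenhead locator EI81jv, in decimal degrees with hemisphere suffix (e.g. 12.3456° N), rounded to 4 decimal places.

Field E=4, I=8: +4·20° lon, +8·10° lat → SW at lon -100°, lat -10°.
Square 8, 1: +8·2° lon, +1·1° lat → SW at lon -84°, lat -9°.
Subsquare j=9, v=21: +9·0.0833333° lon, +21·0.0416667° lat → SW at lon -83.25°, lat -8.125°.
Cell spans 0.0833333° lon × 0.0416667° lat.
west 83.2500° W, east 83.1667° W.

83.2500° W, 83.1667° W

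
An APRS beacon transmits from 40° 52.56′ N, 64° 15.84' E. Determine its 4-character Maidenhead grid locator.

MN20

Shift to the Maidenhead origin (180°W, 90°S): lon 244.26, lat 130.88.
Field: 244.26/20 → 12 → M, 130.88/10 → 13 → N; chars MN.
Square: 4.26/2 → 2, 0.88/1 → 0; chars 20.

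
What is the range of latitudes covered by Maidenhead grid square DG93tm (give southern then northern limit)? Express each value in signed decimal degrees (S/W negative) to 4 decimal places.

Field D=3, G=6: +3·20° lon, +6·10° lat → SW at lon -120°, lat -30°.
Square 9, 3: +9·2° lon, +3·1° lat → SW at lon -102°, lat -27°.
Subsquare t=19, m=12: +19·0.0833333° lon, +12·0.0416667° lat → SW at lon -100.417°, lat -26.5°.
Cell spans 0.0833333° lon × 0.0416667° lat.
south -26.5000, north -26.4583.

-26.5000, -26.4583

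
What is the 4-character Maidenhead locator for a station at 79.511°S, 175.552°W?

AB20

Shift to the Maidenhead origin (180°W, 90°S): lon 4.45, lat 10.49.
Field: lon ⌊4.45/20⌋ = 0 → A; lat ⌊10.49/10⌋ = 1 → B.
Square: lon ⌊4.45/2⌋ = 2; lat ⌊0.49/1⌋ = 0.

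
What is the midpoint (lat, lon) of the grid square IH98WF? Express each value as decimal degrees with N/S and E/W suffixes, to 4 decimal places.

Field I=8, H=7: +8·20° lon, +7·10° lat → SW at lon -20°, lat -20°.
Square 9, 8: +9·2° lon, +8·1° lat → SW at lon -2°, lat -12°.
Subsquare w=22, f=5: +22·0.0833333° lon, +5·0.0416667° lat → SW at lon -0.166667°, lat -11.7917°.
Cell spans 0.0833333° lon × 0.0416667° lat. Centre is SW corner plus half of each.
latitude 11.7708° S, longitude 0.1250° W.

11.7708° S, 0.1250° W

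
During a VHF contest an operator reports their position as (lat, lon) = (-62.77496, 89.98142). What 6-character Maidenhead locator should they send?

NC47xf

Offset from 180°W / 90°S: lon 269.9814°, lat 27.2250°.
Field: lon ⌊269.9814/20⌋ = 13 → N; lat ⌊27.2250/10⌋ = 2 → C.
Square: lon ⌊9.9814/2⌋ = 4; lat ⌊7.2250/1⌋ = 7.
Subsquare: lon ⌊1.9814/0.0833333⌋ = 23 → x; lat ⌊0.2250/0.0416667⌋ = 5 → f.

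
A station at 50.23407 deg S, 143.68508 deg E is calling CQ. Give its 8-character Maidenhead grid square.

Offset from 180°W / 90°S: lon 323.68508°, lat 39.76593°.
Field: 323.68508/20 → 16 → Q, 39.76593/10 → 3 → D; chars QD.
Square: 3.68508/2 → 1, 9.76593/1 → 9; chars 19.
Subsquare: 1.68508/0.0833333 → 20 → u, 0.76593/0.0416667 → 18 → s; chars us.
Extended square: 0.01841/0.00833333 → 2, 0.01593/0.00416667 → 3; chars 23.

QD19us23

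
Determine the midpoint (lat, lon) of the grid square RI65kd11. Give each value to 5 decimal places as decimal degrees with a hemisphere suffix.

Field R=17, I=8: +17·20° lon, +8·10° lat → SW at lon 160°, lat -10°.
Square 6, 5: +6·2° lon, +5·1° lat → SW at lon 172°, lat -5°.
Subsquare k=10, d=3: +10·0.0833333° lon, +3·0.0416667° lat → SW at lon 172.833°, lat -4.875°.
Extended square 1, 1: +1·0.00833333° lon, +1·0.00416667° lat → SW at lon 172.842°, lat -4.87083°.
Cell spans 0.00833333° lon × 0.00416667° lat. Centre is SW corner plus half of each.
latitude 4.86875° S, longitude 172.84583° E.

4.86875° S, 172.84583° E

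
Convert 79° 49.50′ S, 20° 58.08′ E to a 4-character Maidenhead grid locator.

Add 180° to longitude and 90° to latitude: 200.97, 10.17.
Field: lon ⌊200.97/20⌋ = 10 → K; lat ⌊10.17/10⌋ = 1 → B.
Square: lon ⌊0.97/2⌋ = 0; lat ⌊0.17/1⌋ = 0.

KB00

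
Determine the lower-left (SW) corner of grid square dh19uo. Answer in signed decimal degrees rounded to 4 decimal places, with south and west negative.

-10.4167, -116.3333

Field D=3, H=7: +3·20° lon, +7·10° lat → SW at lon -120°, lat -20°.
Square 1, 9: +1·2° lon, +9·1° lat → SW at lon -118°, lat -11°.
Subsquare u=20, o=14: +20·0.0833333° lon, +14·0.0416667° lat → SW at lon -116.333°, lat -10.4167°.
latitude -10.4167, longitude -116.3333.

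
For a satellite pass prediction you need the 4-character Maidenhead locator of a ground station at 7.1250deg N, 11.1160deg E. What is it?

JJ57

Offset from 180°W / 90°S: lon 191.12°, lat 97.12°.
Field (20°×10°, letters A–R): lon ⌊191.12/20⌋ = 9 → J; lat ⌊97.12/10⌋ = 9 → J.
Square (2°×1°, digits 0–9): lon ⌊11.12/2⌋ = 5; lat ⌊7.12/1⌋ = 7.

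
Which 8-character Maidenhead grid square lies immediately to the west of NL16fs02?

NL16es92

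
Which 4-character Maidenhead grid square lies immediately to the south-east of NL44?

NL53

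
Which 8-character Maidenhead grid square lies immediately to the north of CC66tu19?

CC66tv10

Latitude extended square 9; +1 → 10, wraps to 0, carry into subsquare.
Latitude subsquare u = 20; +1 → 21 = v.
The longitude characters are unchanged.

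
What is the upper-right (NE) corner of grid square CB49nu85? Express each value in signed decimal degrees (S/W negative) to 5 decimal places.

Field C=2, B=1: +2·20° lon, +1·10° lat → SW at lon -140°, lat -80°.
Square 4, 9: +4·2° lon, +9·1° lat → SW at lon -132°, lat -71°.
Subsquare n=13, u=20: +13·0.0833333° lon, +20·0.0416667° lat → SW at lon -130.917°, lat -70.1667°.
Extended square 8, 5: +8·0.00833333° lon, +5·0.00416667° lat → SW at lon -130.85°, lat -70.1458°.
Cell spans 0.00833333° lon × 0.00416667° lat. NE corner is SW corner plus one full cell.
latitude -70.14167, longitude -130.84167.

-70.14167, -130.84167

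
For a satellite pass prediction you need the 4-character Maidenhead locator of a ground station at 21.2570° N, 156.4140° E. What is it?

Add 180° to longitude and 90° to latitude: 336.41, 111.26.
Field: lon ⌊336.41/20⌋ = 16 → Q; lat ⌊111.26/10⌋ = 11 → L.
Square: lon ⌊16.41/2⌋ = 8; lat ⌊1.26/1⌋ = 1.

QL81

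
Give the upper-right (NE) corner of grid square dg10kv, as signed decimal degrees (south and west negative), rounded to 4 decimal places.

Field D=3, G=6: +3·20° lon, +6·10° lat → SW at lon -120°, lat -30°.
Square 1, 0: +1·2° lon, +0·1° lat → SW at lon -118°, lat -30°.
Subsquare k=10, v=21: +10·0.0833333° lon, +21·0.0416667° lat → SW at lon -117.167°, lat -29.125°.
Cell spans 0.0833333° lon × 0.0416667° lat. NE corner is SW corner plus one full cell.
latitude -29.0833, longitude -117.0833.

-29.0833, -117.0833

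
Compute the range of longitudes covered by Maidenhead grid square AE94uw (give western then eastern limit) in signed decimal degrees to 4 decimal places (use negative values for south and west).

-160.3333, -160.2500

Field A=0, E=4: +0·20° lon, +4·10° lat → SW at lon -180°, lat -50°.
Square 9, 4: +9·2° lon, +4·1° lat → SW at lon -162°, lat -46°.
Subsquare u=20, w=22: +20·0.0833333° lon, +22·0.0416667° lat → SW at lon -160.333°, lat -45.0833°.
Cell spans 0.0833333° lon × 0.0416667° lat.
west -160.3333, east -160.2500.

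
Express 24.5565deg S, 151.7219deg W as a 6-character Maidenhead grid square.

Offset from 180°W / 90°S: lon 28.2781°, lat 65.4435°.
Field (20°×10°, letters A–R): 28.2781/20 → 1 → B, 65.4435/10 → 6 → G; chars BG.
Square (2°×1°, digits 0–9): 8.2781/2 → 4, 5.4435/1 → 5; chars 45.
Subsquare (5′×2.5′, letters a–x): 0.2781/0.0833333 → 3 → d, 0.4435/0.0416667 → 10 → k; chars dk.

BG45dk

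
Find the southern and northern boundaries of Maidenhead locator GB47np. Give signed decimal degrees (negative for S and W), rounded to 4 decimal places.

-72.3750, -72.3333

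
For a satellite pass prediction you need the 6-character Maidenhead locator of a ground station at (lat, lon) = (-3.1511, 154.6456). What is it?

QI76hu

Add 180° to longitude and 90° to latitude: 334.6456, 86.8489.
Field: lon ⌊334.6456/20⌋ = 16 → Q; lat ⌊86.8489/10⌋ = 8 → I.
Square: lon ⌊14.6456/2⌋ = 7; lat ⌊6.8489/1⌋ = 6.
Subsquare: lon ⌊0.6456/0.0833333⌋ = 7 → h; lat ⌊0.8489/0.0416667⌋ = 20 → u.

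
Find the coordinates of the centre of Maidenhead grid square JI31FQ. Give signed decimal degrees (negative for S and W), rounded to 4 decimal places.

Field J=9, I=8: +9·20° lon, +8·10° lat → SW at lon 0°, lat -10°.
Square 3, 1: +3·2° lon, +1·1° lat → SW at lon 6°, lat -9°.
Subsquare f=5, q=16: +5·0.0833333° lon, +16·0.0416667° lat → SW at lon 6.41667°, lat -8.33333°.
Cell spans 0.0833333° lon × 0.0416667° lat. Centre is SW corner plus half of each.
latitude -8.3125, longitude 6.4583.

-8.3125, 6.4583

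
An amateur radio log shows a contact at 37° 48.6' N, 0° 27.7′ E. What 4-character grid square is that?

Shift to the Maidenhead origin (180°W, 90°S): lon 180.46, lat 127.81.
Field: lon ⌊180.46/20⌋ = 9 → J; lat ⌊127.81/10⌋ = 12 → M.
Square: lon ⌊0.46/2⌋ = 0; lat ⌊7.81/1⌋ = 7.

JM07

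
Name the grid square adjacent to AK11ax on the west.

Longitude subsquare a = 0; −1 → -1, wraps to 23 = x, carry into square.
Longitude square 1; −1 → 0.
The latitude characters are unchanged.

AK01xx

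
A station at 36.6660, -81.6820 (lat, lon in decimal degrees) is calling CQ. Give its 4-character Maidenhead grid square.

EM96

Shift to the Maidenhead origin (180°W, 90°S): lon 98.32, lat 126.67.
Field: 98.32/20 → 4 → E, 126.67/10 → 12 → M; chars EM.
Square: 18.32/2 → 9, 6.67/1 → 6; chars 96.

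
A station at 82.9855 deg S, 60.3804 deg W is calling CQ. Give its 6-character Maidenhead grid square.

FA97ta

Offset from 180°W / 90°S: lon 119.6196°, lat 7.0145°.
Field: lon ⌊119.6196/20⌋ = 5 → F; lat ⌊7.0145/10⌋ = 0 → A.
Square: lon ⌊19.6196/2⌋ = 9; lat ⌊7.0145/1⌋ = 7.
Subsquare: lon ⌊1.6196/0.0833333⌋ = 19 → t; lat ⌊0.0145/0.0416667⌋ = 0 → a.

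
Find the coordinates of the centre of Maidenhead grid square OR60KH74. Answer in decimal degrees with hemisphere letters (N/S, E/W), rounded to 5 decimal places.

80.31042° N, 112.89583° E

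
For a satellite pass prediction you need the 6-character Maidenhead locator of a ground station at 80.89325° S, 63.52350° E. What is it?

MA19sc

Offset from 180°W / 90°S: lon 243.5235°, lat 9.1068°.
Field: lon ⌊243.5235/20⌋ = 12 → M; lat ⌊9.1068/10⌋ = 0 → A.
Square: lon ⌊3.5235/2⌋ = 1; lat ⌊9.1068/1⌋ = 9.
Subsquare: lon ⌊1.5235/0.0833333⌋ = 18 → s; lat ⌊0.1068/0.0416667⌋ = 2 → c.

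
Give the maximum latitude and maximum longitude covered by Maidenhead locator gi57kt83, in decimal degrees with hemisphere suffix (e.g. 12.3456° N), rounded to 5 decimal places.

Field G=6, I=8: +6·20° lon, +8·10° lat → SW at lon -60°, lat -10°.
Square 5, 7: +5·2° lon, +7·1° lat → SW at lon -50°, lat -3°.
Subsquare k=10, t=19: +10·0.0833333° lon, +19·0.0416667° lat → SW at lon -49.1667°, lat -2.20833°.
Extended square 8, 3: +8·0.00833333° lon, +3·0.00416667° lat → SW at lon -49.1°, lat -2.19583°.
Cell spans 0.00833333° lon × 0.00416667° lat. NE corner is SW corner plus one full cell.
latitude 2.19167° S, longitude 49.09167° W.

2.19167° S, 49.09167° W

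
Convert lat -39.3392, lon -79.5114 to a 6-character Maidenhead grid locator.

FF00fp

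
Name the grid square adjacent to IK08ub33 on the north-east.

IK08ub44

Longitude extended square 3; +1 → 4.
Latitude extended square 3; +1 → 4.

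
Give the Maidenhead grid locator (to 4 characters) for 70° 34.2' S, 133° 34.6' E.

Add 180° to longitude and 90° to latitude: 313.58, 19.43.
Field: lon ⌊313.58/20⌋ = 15 → P; lat ⌊19.43/10⌋ = 1 → B.
Square: lon ⌊13.58/2⌋ = 6; lat ⌊9.43/1⌋ = 9.

PB69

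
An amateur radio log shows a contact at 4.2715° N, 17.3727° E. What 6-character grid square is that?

JJ84qg

Offset from 180°W / 90°S: lon 197.3727°, lat 94.2715°.
Field: 197.3727/20 → 9 → J, 94.2715/10 → 9 → J; chars JJ.
Square: 17.3727/2 → 8, 4.2715/1 → 4; chars 84.
Subsquare: 1.3727/0.0833333 → 16 → q, 0.2715/0.0416667 → 6 → g; chars qg.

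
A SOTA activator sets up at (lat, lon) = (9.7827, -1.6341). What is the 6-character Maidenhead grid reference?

IJ99es

Add 180° to longitude and 90° to latitude: 178.3659, 99.7827.
Field: 178.3659/20 → 8 → I, 99.7827/10 → 9 → J; chars IJ.
Square: 18.3659/2 → 9, 9.7827/1 → 9; chars 99.
Subsquare: 0.3659/0.0833333 → 4 → e, 0.7827/0.0416667 → 18 → s; chars es.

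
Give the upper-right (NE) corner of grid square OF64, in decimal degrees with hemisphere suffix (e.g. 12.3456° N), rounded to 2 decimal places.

35.00° S, 114.00° E

Field O=14, F=5: +14·20° lon, +5·10° lat → SW at lon 100°, lat -40°.
Square 6, 4: +6·2° lon, +4·1° lat → SW at lon 112°, lat -36°.
Cell spans 2° lon × 1° lat. NE corner is SW corner plus one full cell.
latitude 35.00° S, longitude 114.00° E.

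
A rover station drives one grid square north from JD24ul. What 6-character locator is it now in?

Latitude subsquare l = 11; +1 → 12 = m.
The longitude characters are unchanged.

JD24um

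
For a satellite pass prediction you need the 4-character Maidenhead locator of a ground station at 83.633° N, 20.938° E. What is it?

KR03

Offset from 180°W / 90°S: lon 200.94°, lat 173.63°.
Field (20°×10°, letters A–R): lon ⌊200.94/20⌋ = 10 → K; lat ⌊173.63/10⌋ = 17 → R.
Square (2°×1°, digits 0–9): lon ⌊0.94/2⌋ = 0; lat ⌊3.63/1⌋ = 3.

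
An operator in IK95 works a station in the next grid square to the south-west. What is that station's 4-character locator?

Longitude square 9; −1 → 8.
Latitude square 5; −1 → 4.

IK84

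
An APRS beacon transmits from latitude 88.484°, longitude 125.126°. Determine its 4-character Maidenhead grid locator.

PR28

Shift to the Maidenhead origin (180°W, 90°S): lon 305.13, lat 178.48.
Field: lon ⌊305.13/20⌋ = 15 → P; lat ⌊178.48/10⌋ = 17 → R.
Square: lon ⌊5.13/2⌋ = 2; lat ⌊8.48/1⌋ = 8.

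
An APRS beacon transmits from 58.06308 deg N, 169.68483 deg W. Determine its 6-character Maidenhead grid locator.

AO58db

Add 180° to longitude and 90° to latitude: 10.3152, 148.0631.
Field: 10.3152/20 → 0 → A, 148.0631/10 → 14 → O; chars AO.
Square: 10.3152/2 → 5, 8.0631/1 → 8; chars 58.
Subsquare: 0.3152/0.0833333 → 3 → d, 0.0631/0.0416667 → 1 → b; chars db.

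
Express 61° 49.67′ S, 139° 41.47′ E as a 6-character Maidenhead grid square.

PC98ue

Shift to the Maidenhead origin (180°W, 90°S): lon 319.6912, lat 28.1722.
Field: 319.6912/20 → 15 → P, 28.1722/10 → 2 → C; chars PC.
Square: 19.6912/2 → 9, 8.1722/1 → 8; chars 98.
Subsquare: 1.6912/0.0833333 → 20 → u, 0.1722/0.0416667 → 4 → e; chars ue.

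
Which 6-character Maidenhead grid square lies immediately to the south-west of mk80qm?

Longitude subsquare q = 16; −1 → 15 = p.
Latitude subsquare m = 12; −1 → 11 = l.

MK80pl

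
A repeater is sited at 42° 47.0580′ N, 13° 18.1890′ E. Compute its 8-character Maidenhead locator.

JN62ps68

Add 180° to longitude and 90° to latitude: 193.30315, 132.78430.
Field: lon ⌊193.30315/20⌋ = 9 → J; lat ⌊132.78430/10⌋ = 13 → N.
Square: lon ⌊13.30315/2⌋ = 6; lat ⌊2.78430/1⌋ = 2.
Subsquare: lon ⌊1.30315/0.0833333⌋ = 15 → p; lat ⌊0.78430/0.0416667⌋ = 18 → s.
Extended square: lon ⌊0.05315/0.00833333⌋ = 6; lat ⌊0.03430/0.00416667⌋ = 8.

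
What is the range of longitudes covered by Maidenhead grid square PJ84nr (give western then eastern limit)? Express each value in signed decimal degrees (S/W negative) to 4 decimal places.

137.0833, 137.1667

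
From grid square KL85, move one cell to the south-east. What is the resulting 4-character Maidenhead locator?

Longitude square 8; +1 → 9.
Latitude square 5; −1 → 4.

KL94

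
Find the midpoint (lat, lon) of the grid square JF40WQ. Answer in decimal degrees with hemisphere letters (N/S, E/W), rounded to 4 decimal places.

39.3125° S, 9.8750° E

Field J=9, F=5: +9·20° lon, +5·10° lat → SW at lon 0°, lat -40°.
Square 4, 0: +4·2° lon, +0·1° lat → SW at lon 8°, lat -40°.
Subsquare w=22, q=16: +22·0.0833333° lon, +16·0.0416667° lat → SW at lon 9.83333°, lat -39.3333°.
Cell spans 0.0833333° lon × 0.0416667° lat. Centre is SW corner plus half of each.
latitude 39.3125° S, longitude 9.8750° E.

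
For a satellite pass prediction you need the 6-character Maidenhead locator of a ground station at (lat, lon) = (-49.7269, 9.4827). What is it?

JE40rg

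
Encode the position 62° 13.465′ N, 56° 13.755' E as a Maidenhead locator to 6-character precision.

LP82cf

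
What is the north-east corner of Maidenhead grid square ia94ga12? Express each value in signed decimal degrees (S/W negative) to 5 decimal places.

Field I=8, A=0: +8·20° lon, +0·10° lat → SW at lon -20°, lat -90°.
Square 9, 4: +9·2° lon, +4·1° lat → SW at lon -2°, lat -86°.
Subsquare g=6, a=0: +6·0.0833333° lon, +0·0.0416667° lat → SW at lon -1.5°, lat -86°.
Extended square 1, 2: +1·0.00833333° lon, +2·0.00416667° lat → SW at lon -1.49167°, lat -85.9917°.
Cell spans 0.00833333° lon × 0.00416667° lat. NE corner is SW corner plus one full cell.
latitude -85.98750, longitude -1.48333.

-85.98750, -1.48333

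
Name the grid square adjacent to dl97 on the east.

Longitude square 9; +1 → 10, wraps to 0, carry into field.
Longitude field D = 3; +1 → 4 = E.
The latitude characters are unchanged.

EL07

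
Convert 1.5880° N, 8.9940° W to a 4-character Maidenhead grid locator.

IJ51

Shift to the Maidenhead origin (180°W, 90°S): lon 171.01, lat 91.59.
Field (20°×10°, letters A–R): lon ⌊171.01/20⌋ = 8 → I; lat ⌊91.59/10⌋ = 9 → J.
Square (2°×1°, digits 0–9): lon ⌊11.01/2⌋ = 5; lat ⌊1.59/1⌋ = 1.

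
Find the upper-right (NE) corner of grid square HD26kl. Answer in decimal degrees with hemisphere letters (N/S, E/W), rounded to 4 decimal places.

Field H=7, D=3: +7·20° lon, +3·10° lat → SW at lon -40°, lat -60°.
Square 2, 6: +2·2° lon, +6·1° lat → SW at lon -36°, lat -54°.
Subsquare k=10, l=11: +10·0.0833333° lon, +11·0.0416667° lat → SW at lon -35.1667°, lat -53.5417°.
Cell spans 0.0833333° lon × 0.0416667° lat. NE corner is SW corner plus one full cell.
latitude 53.5000° S, longitude 35.0833° W.

53.5000° S, 35.0833° W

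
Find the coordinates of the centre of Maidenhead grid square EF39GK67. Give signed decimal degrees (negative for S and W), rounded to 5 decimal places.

-30.55208, -93.44583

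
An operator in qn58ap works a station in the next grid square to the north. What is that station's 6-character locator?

QN58aq

Latitude subsquare p = 15; +1 → 16 = q.
The longitude characters are unchanged.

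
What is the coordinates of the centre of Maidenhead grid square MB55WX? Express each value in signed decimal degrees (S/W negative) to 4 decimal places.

-74.0208, 71.8750

Field M=12, B=1: +12·20° lon, +1·10° lat → SW at lon 60°, lat -80°.
Square 5, 5: +5·2° lon, +5·1° lat → SW at lon 70°, lat -75°.
Subsquare w=22, x=23: +22·0.0833333° lon, +23·0.0416667° lat → SW at lon 71.8333°, lat -74.0417°.
Cell spans 0.0833333° lon × 0.0416667° lat. Centre is SW corner plus half of each.
latitude -74.0208, longitude 71.8750.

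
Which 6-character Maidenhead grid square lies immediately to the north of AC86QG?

Latitude subsquare g = 6; +1 → 7 = h.
The longitude characters are unchanged.

AC86qh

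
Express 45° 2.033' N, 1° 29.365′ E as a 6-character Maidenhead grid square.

JN05ra

Shift to the Maidenhead origin (180°W, 90°S): lon 181.4894, lat 135.0339.
Field: 181.4894/20 → 9 → J, 135.0339/10 → 13 → N; chars JN.
Square: 1.4894/2 → 0, 5.0339/1 → 5; chars 05.
Subsquare: 1.4894/0.0833333 → 17 → r, 0.0339/0.0416667 → 0 → a; chars ra.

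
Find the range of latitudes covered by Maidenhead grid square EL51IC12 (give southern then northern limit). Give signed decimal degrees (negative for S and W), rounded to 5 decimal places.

21.09167, 21.09583

Field E=4, L=11: +4·20° lon, +11·10° lat → SW at lon -100°, lat 20°.
Square 5, 1: +5·2° lon, +1·1° lat → SW at lon -90°, lat 21°.
Subsquare i=8, c=2: +8·0.0833333° lon, +2·0.0416667° lat → SW at lon -89.3333°, lat 21.0833°.
Extended square 1, 2: +1·0.00833333° lon, +2·0.00416667° lat → SW at lon -89.325°, lat 21.0917°.
Cell spans 0.00833333° lon × 0.00416667° lat.
south 21.09167, north 21.09583.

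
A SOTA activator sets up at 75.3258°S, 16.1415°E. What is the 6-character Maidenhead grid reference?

JB84bq

Offset from 180°W / 90°S: lon 196.1415°, lat 14.6742°.
Field: lon ⌊196.1415/20⌋ = 9 → J; lat ⌊14.6742/10⌋ = 1 → B.
Square: lon ⌊16.1415/2⌋ = 8; lat ⌊4.6742/1⌋ = 4.
Subsquare: lon ⌊0.1415/0.0833333⌋ = 1 → b; lat ⌊0.6742/0.0416667⌋ = 16 → q.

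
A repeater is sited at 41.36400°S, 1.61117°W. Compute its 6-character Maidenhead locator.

Add 180° to longitude and 90° to latitude: 178.3888, 48.6360.
Field: lon ⌊178.3888/20⌋ = 8 → I; lat ⌊48.6360/10⌋ = 4 → E.
Square: lon ⌊18.3888/2⌋ = 9; lat ⌊8.6360/1⌋ = 8.
Subsquare: lon ⌊0.3888/0.0833333⌋ = 4 → e; lat ⌊0.6360/0.0416667⌋ = 15 → p.

IE98ep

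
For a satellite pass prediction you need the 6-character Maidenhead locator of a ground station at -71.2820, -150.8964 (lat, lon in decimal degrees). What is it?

Shift to the Maidenhead origin (180°W, 90°S): lon 29.1036, lat 18.7180.
Field: lon ⌊29.1036/20⌋ = 1 → B; lat ⌊18.7180/10⌋ = 1 → B.
Square: lon ⌊9.1036/2⌋ = 4; lat ⌊8.7180/1⌋ = 8.
Subsquare: lon ⌊1.1036/0.0833333⌋ = 13 → n; lat ⌊0.7180/0.0416667⌋ = 17 → r.

BB48nr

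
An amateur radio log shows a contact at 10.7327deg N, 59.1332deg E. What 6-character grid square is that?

Add 180° to longitude and 90° to latitude: 239.1332, 100.7327.
Field: 239.1332/20 → 11 → L, 100.7327/10 → 10 → K; chars LK.
Square: 19.1332/2 → 9, 0.7327/1 → 0; chars 90.
Subsquare: 1.1332/0.0833333 → 13 → n, 0.7327/0.0416667 → 17 → r; chars nr.

LK90nr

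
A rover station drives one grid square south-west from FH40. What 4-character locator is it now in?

FG39

Longitude square 4; −1 → 3.
Latitude square 0; −1 → -1, wraps to 9, carry into field.
Latitude field H = 7; −1 → 6 = G.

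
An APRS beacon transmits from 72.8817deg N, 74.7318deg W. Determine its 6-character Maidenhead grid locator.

FQ22pv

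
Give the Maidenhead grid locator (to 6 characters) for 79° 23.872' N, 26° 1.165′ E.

KQ39aj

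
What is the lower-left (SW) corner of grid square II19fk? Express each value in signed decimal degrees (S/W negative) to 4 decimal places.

-0.5833, -17.5833

Field I=8, I=8: +8·20° lon, +8·10° lat → SW at lon -20°, lat -10°.
Square 1, 9: +1·2° lon, +9·1° lat → SW at lon -18°, lat -1°.
Subsquare f=5, k=10: +5·0.0833333° lon, +10·0.0416667° lat → SW at lon -17.5833°, lat -0.583333°.
latitude -0.5833, longitude -17.5833.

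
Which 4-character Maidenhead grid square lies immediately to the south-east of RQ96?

Longitude square 9; +1 → 10, wraps to 0, carry into field.
Longitude field R = 17; +1 → 18, wraps to 0 = A, wrapping around the antimeridian.
Latitude square 6; −1 → 5.

AQ05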